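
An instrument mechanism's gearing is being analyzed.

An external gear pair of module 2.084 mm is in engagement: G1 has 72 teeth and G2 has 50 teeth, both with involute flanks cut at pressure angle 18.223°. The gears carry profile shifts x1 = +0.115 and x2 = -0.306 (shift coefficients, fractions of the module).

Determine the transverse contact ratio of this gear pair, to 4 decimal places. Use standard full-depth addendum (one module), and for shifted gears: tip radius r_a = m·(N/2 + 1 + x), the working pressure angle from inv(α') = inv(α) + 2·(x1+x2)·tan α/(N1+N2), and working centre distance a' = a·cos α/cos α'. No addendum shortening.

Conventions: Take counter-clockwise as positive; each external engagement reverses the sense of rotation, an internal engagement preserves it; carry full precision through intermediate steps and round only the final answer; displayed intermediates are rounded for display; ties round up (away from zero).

single-mesh involute tooth geometry (72T engaging 50T at module 2.084)
base radii: r_b1 = 71.261291, r_b2 = 49.487008
tip radii: r_a1 = 77.347660, r_a2 = 53.546296
inv(α') = inv(18.223°) + 2·(+0.115-0.306)·tan α/(72+50) = 0.01014594  ⇒  α' = 17.65968°
a' = a·cos α / cos α' = 127.1240·cos 18.223°/cos 17.65968° = 126.719954
action lengths: √(r_a1²−r_b1²) = 30.074722, √(r_a2²−r_b2²) = 20.450963
base pitch p_b = π·m·cos α = 6.218721
CR = (30.074722 + 20.450963 − 126.719954·sin 17.65968°)/6.218721 = 1.943098
contact ratio ≈ 1.9431

1.9431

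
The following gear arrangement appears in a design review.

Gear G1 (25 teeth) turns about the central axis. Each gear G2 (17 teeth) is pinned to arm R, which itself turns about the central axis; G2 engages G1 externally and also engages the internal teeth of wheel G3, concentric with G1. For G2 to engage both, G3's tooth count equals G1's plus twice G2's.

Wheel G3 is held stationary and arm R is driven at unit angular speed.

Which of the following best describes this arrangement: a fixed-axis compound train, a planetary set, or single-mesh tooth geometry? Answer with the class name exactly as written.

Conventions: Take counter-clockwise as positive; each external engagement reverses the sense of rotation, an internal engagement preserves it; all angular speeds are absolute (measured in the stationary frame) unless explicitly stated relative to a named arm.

class = planetary set [G3 = 25+2·17 = 59; Willis about the carrier]
classification: planetary set

planetary set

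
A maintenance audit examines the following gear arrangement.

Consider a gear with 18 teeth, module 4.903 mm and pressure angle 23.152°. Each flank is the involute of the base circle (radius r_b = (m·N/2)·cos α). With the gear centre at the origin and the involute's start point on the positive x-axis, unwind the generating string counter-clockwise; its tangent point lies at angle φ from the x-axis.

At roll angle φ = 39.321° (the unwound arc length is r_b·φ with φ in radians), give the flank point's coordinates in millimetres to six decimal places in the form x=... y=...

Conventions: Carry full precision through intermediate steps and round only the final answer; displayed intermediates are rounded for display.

single-mesh involute tooth geometry (18T wheel at module 4.903)
pitch radius r_p = m·N/2 = 4.903·18/2 = 44.127000
base radius r_b = r_p·cos α = 44.127000·cos 23.152° = 40.573234
roll angle φ = 39.321° = 0.68628092 rad
x = r_b·(cos φ + φ·sin φ) = 49.031935
y = r_b·(sin φ − φ·cos φ) = 4.168983

x=49.031935 y=4.168983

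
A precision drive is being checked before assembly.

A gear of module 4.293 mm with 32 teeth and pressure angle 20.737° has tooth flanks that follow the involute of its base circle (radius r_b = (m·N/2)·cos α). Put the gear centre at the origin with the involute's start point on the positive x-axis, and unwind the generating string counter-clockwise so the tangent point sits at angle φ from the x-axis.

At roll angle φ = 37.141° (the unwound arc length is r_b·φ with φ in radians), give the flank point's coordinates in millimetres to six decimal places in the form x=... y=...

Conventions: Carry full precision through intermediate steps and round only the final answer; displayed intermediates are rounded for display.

class = single-mesh tooth geometry [base-circle involute, m = 4.293, 32T]
pitch radius r_p = m·N/2 = 4.293·32/2 = 68.688000
base radius r_b = r_p·cos α = 68.688000·cos 20.737° = 64.238087
roll angle φ = 37.141° = 0.64823274 rad
x = r_b·(cos φ + φ·sin φ) = 76.349608
y = r_b·(sin φ − φ·cos φ) = 5.591187

x=76.349608 y=5.591187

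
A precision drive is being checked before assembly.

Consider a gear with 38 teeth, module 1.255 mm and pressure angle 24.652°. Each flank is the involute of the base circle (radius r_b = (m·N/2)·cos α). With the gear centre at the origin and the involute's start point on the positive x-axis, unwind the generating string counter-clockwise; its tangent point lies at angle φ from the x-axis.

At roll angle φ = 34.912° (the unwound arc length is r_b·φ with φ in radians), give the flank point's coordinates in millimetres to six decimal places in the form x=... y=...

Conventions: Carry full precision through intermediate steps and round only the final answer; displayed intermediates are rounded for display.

topology: single-mesh involute geometry — m = 1.255, N = 38
pitch radius r_p = m·N/2 = 1.255·38/2 = 23.845000
base radius r_b = r_p·cos α = 23.845000·cos 24.652° = 21.671717
roll angle φ = 34.912° = 0.60932935 rad
x = r_b·(cos φ + φ·sin φ) = 25.329079
y = r_b·(sin φ − φ·cos φ) = 1.574408

x=25.329079 y=1.574408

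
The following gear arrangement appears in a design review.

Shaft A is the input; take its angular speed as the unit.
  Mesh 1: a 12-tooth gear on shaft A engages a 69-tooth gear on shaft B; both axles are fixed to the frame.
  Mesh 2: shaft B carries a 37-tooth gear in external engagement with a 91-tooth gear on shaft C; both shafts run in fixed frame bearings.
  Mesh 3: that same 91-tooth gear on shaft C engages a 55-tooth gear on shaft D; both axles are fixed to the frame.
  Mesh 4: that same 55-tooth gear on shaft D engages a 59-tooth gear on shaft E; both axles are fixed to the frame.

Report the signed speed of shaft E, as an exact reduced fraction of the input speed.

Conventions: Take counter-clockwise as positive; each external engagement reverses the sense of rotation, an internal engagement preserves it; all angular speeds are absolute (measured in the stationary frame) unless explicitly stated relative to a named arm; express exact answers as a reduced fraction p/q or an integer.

4-mesh fixed-axis compound train (all bearings frame-fixed)
mesh 1 [12T→69T]: |ω|/ω_in = 1×12/69 = 4/23, sense flips to −
mesh 2 [37T→91T]: |ω|/ω_in = (4/23)×37/91 = 148/2093, sense flips to +
mesh 3 [91T→55T]: |ω|/ω_in = (148/2093)×91/55 = 148/1265, sense flips to −
mesh 4 [55T→59T]: |ω|/ω_in = (148/1265)×55/59 = 148/1357, sense flips to +
signed output speed (× input speed) = 148/1357

148/1357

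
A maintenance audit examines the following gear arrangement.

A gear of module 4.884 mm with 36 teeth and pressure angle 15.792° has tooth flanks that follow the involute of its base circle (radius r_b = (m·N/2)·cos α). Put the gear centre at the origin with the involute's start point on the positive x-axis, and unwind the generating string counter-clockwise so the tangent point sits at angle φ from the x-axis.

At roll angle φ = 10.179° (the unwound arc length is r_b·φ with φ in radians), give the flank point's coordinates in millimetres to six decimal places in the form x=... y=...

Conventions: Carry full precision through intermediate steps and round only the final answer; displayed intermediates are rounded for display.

x=85.918311 y=0.157614

recognized (one wheel, involute flank): single-mesh tooth geometry, m = 4.884, N = 36
pitch radius r_p = m·N/2 = 4.884·36/2 = 87.912000
base radius r_b = r_p·cos α = 87.912000·cos 15.792° = 84.593850
roll angle φ = 10.179° = 0.17765706 rad
x = r_b·(cos φ + φ·sin φ) = 85.918311
y = r_b·(sin φ − φ·cos φ) = 0.157614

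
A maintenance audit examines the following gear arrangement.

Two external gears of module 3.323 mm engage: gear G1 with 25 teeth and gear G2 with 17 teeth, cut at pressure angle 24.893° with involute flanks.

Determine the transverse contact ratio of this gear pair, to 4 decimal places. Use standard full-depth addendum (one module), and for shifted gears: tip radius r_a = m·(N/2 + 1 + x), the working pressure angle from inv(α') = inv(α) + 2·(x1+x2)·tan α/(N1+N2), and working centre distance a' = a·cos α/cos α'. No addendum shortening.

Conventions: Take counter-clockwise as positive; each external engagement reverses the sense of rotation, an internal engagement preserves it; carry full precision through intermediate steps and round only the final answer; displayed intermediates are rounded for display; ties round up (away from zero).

1.4168

recognized (one external pair, fixed centres): single-mesh tooth geometry, m = 3.323, N1 = 25, N2 = 17
base radii: r_b1 = 37.678477, r_b2 = 25.621364
tip radii: r_a1 = 44.860500, r_a2 = 31.568500
no profile shift: α' = α, a' = a
action lengths: √(r_a1²−r_b1²) = 24.347419, √(r_a2²−r_b2²) = 18.442231
base pitch p_b = π·m·cos α = 9.469634
CR = (24.347419 + 18.442231 − 69.783000·sin 24.89300°)/9.469634 = 1.416764
contact ratio ≈ 1.4168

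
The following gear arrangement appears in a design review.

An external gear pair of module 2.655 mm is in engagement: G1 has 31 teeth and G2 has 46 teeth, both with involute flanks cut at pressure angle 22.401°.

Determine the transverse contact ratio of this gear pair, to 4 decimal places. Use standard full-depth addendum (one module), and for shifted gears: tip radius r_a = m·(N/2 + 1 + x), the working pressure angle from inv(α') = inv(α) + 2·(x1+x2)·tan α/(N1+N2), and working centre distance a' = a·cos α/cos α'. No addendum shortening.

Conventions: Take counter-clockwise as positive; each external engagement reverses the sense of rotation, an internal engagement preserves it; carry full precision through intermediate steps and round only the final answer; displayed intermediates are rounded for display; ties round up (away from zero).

1.5956

single-mesh involute tooth geometry (31T engaging 46T at module 2.655)
base radii: r_b1 = 38.047107, r_b2 = 56.456997
tip radii: r_a1 = 43.807500, r_a2 = 63.720000
no profile shift: α' = α, a' = a
action lengths: √(r_a1²−r_b1²) = 21.714389, √(r_a2²−r_b2²) = 29.543965
base pitch p_b = π·m·cos α = 7.711517
CR = (21.714389 + 29.543965 − 102.217500·sin 22.40100°)/7.711517 = 1.595619
contact ratio ≈ 1.5956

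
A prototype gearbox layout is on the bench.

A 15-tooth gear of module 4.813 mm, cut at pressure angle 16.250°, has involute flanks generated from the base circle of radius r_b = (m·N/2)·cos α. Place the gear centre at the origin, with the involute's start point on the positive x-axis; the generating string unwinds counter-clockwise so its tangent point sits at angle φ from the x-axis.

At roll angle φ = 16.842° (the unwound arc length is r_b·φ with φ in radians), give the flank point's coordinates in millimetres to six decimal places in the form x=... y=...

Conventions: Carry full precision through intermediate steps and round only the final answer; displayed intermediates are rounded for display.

recognized (one wheel, involute flank): single-mesh tooth geometry, m = 4.813, N = 15
pitch radius r_p = m·N/2 = 4.813·15/2 = 36.097500
base radius r_b = r_p·cos α = 36.097500·cos 16.250° = 34.655400
roll angle φ = 16.842° = 0.29394835 rad
x = r_b·(cos φ + φ·sin φ) = 36.120424
y = r_b·(sin φ − φ·cos φ) = 0.290874

x=36.120424 y=0.290874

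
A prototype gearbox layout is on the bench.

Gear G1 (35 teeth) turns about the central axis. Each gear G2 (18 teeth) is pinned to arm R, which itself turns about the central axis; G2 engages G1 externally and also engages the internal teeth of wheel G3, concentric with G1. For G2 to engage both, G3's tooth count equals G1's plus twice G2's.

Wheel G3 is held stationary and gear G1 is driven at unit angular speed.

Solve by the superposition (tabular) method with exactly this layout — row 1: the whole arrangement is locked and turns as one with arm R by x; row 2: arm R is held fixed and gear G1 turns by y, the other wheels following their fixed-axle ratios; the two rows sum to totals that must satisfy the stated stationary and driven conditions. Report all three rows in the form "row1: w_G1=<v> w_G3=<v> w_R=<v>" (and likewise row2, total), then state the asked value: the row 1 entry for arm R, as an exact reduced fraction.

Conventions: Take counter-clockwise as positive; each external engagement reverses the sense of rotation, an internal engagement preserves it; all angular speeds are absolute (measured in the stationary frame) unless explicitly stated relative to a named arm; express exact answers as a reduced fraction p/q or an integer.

class = planetary set [G3 = 35+2·18 = 71; Willis about the carrier]
superposition row 1 [locked train]: every member turns x
superposition row 2 [arm held]: sun y, ring −(35/71)·y, arm 0
boundary: total ω_ring = x − (35/71)·y = 0 and total ω_sun = x + y = 1  ⇒  y = 71/106, x = 35/106
row 2 ring = −(35/71)·71/106 = -35/106
totals (row 1 + row 2): sun 35/106 + 71/106 = 1, ring 35/106 + (-35/106) = 0, arm 35/106 + 0 = 35/106
asked cell (row1, arm) = 35/106

row1: w_G1=35/106 w_G3=35/106 w_R=35/106
row2: w_G1=71/106 w_G3=-35/106 w_R=0
total: w_G1=1 w_G3=0 w_R=35/106
asked value: 35/106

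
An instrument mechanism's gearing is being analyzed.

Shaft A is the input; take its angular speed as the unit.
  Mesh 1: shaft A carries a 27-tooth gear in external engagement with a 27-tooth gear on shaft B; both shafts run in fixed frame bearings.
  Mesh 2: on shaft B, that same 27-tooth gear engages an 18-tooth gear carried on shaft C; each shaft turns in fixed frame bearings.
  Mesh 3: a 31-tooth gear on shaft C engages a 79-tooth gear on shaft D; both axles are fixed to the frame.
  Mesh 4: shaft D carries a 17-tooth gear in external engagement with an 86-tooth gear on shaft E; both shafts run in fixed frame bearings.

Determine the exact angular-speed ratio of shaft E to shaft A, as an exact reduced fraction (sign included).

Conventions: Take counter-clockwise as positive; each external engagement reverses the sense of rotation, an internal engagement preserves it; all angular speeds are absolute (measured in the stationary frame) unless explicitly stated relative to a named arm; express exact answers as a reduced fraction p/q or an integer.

1581/13588

class = fixed-axis compound train [4 meshes; 4 ratios multiply, 4 sense flips]
mesh 1 [27T→27T]: running ratio 1, sense −
mesh 2 [27T→18T]: running ratio 3/2, sense +
mesh 3 [31T→79T]: running ratio 93/158, sense −
mesh 4 [17T→86T]: running ratio 1581/13588, sense +
ω_out/ω_in = 1581/13588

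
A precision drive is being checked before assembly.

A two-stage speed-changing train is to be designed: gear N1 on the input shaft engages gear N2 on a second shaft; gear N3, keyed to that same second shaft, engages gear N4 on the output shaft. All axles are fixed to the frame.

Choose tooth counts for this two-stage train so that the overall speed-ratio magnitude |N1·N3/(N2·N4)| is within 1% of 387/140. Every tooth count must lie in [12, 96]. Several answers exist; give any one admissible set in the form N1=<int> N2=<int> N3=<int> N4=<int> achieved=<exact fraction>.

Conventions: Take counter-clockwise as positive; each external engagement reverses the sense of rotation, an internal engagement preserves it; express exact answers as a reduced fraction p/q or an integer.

N1=18 N2=14 N3=43 N4=20 achieved=387/140

topology: fixed-axis compound train — 2 stages, target 387/140
target = 387/140 in lowest terms: an exact hit needs N1·N3 = k·387 and N2·N4 = k·140 for one integer k, every count in [12, 96]; additionally prefer no 1:1 stage (N1 ≠ N2, N3 ≠ N4)
k = 1: no 1:1-free in-range split of k·387 and k·140 into factor pairs; take k = 2
k = 2: N1·N3 = 774 = 18·43, N2·N4 = 280 = 14·20
achieved = 18·43/(14·20) = 387/140; |achieved − target| = 0 ≤ 387/14000 ✓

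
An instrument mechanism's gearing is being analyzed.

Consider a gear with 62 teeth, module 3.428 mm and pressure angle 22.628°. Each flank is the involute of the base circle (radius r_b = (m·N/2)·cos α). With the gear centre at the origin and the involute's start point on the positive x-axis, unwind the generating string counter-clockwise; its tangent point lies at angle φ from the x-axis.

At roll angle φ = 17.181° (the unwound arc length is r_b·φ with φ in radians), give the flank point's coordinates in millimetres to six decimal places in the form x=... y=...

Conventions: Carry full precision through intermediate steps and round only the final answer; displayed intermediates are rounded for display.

topology: single-mesh involute geometry — m = 3.428, N = 62
pitch radius r_p = m·N/2 = 3.428·62/2 = 106.268000
base radius r_b = r_p·cos α = 106.268000·cos 22.628° = 98.087734
roll angle φ = 17.181° = 0.29986502 rad
x = r_b·(cos φ + φ·sin φ) = 102.399070
y = r_b·(sin φ − φ·cos φ) = 0.873697

x=102.399070 y=0.873697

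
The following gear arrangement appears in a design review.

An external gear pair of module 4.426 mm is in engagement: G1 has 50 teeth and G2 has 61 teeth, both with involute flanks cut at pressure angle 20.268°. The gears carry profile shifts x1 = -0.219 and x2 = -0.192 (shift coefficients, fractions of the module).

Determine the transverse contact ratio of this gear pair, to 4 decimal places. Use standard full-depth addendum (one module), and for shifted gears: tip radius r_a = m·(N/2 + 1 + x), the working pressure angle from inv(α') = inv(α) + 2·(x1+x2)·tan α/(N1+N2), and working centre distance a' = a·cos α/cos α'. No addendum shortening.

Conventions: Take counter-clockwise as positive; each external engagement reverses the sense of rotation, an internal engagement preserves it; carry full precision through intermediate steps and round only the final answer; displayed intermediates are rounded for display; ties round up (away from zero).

1.8497

single-mesh involute tooth geometry (50T engaging 61T at module 4.426)
base radii: r_b1 = 103.798835, r_b2 = 126.634578
tip radii: r_a1 = 114.106706, r_a2 = 138.569208
inv(α') = inv(20.268°) + 2·(-0.219-0.192)·tan α/(50+61) = 0.01279846  ⇒  α' = 19.04021°
a' = a·cos α / cos α' = 245.6430·cos 20.268°/cos 19.04021° = 243.770116
action lengths: √(r_a1²−r_b1²) = 47.393484, √(r_a2²−r_b2²) = 56.259302
base pitch p_b = π·m·cos α = 13.043746
CR = (47.393484 + 56.259302 − 243.770116·sin 19.04021°)/13.043746 = 1.849717
contact ratio ≈ 1.8497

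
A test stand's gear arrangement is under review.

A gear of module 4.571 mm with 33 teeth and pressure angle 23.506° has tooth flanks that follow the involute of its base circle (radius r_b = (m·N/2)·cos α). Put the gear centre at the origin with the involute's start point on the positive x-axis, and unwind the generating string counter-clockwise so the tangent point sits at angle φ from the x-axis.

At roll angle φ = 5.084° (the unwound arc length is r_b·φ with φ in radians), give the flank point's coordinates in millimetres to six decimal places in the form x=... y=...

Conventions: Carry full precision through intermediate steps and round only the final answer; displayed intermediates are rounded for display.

single-mesh involute tooth geometry (33T wheel at module 4.571)
pitch radius r_p = m·N/2 = 4.571·33/2 = 75.421500
base radius r_b = r_p·cos α = 75.421500·cos 23.506° = 69.162897
roll angle φ = 5.084° = 0.08873254 rad
x = r_b·(cos φ + φ·sin φ) = 69.434637
y = r_b·(sin φ − φ·cos φ) = 0.016094

x=69.434637 y=0.016094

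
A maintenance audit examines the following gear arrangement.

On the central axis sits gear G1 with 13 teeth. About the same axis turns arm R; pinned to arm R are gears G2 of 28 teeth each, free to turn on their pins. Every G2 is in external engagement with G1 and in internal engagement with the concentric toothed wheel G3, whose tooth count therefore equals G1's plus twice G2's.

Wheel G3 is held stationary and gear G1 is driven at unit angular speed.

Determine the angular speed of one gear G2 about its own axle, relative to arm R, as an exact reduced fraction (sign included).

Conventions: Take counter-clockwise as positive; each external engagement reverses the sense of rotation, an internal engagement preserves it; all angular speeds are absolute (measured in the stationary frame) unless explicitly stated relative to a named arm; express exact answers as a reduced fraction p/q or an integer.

recognized (axles ride arm R): planetary set, 13/28/69 teeth
ring teeth: 13 + 2·28 = 69
13(ω_sun−ω_arm) = −69(ω_ring−ω_arm),  ω_ring = 0, ω_sun = 1
13(1−ω_arm) = −69(0−ω_arm)  ⇒  82·ω_arm = 13  ⇒  ω_arm = 13/82
sun–planet mesh: 13·(1−13/82) = −28·(ω_p−ω_arm)  ⇒  ω_p−ω_arm = -897/2296
exact speed ratio = -897/2296

-897/2296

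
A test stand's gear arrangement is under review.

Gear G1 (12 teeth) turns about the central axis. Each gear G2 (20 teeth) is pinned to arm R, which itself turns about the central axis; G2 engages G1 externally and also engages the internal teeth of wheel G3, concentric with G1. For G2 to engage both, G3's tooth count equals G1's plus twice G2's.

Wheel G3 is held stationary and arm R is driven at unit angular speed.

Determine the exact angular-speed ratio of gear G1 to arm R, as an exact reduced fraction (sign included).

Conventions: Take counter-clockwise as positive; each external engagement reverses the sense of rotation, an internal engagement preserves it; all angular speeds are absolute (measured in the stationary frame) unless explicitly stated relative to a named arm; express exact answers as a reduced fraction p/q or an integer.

class = planetary set [G3 = 12+2·20 = 52; Willis about the carrier]
ring teeth: 12 + 2·20 = 52
12(ω_sun−ω_arm) = −52(ω_ring−ω_arm),  ω_ring = 0, ω_arm = 1
ω_sun = 1 − (52/12)(0−1) = 16/3
ω_out/ω_in = 16/3

16/3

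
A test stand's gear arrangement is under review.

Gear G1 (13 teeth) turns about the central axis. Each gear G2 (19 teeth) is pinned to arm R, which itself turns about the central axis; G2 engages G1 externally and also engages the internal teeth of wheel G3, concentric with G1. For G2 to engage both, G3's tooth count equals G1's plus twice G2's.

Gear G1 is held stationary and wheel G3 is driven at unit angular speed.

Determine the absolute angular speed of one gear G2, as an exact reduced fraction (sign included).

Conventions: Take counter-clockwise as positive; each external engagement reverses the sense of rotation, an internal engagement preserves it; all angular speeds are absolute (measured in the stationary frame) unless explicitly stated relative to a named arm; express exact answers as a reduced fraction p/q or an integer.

51/38

class = planetary set [G3 = 13+2·19 = 51; Willis about the carrier]
ring teeth: 13 + 2·19 = 51
13(ω_sun−ω_arm) = −51(ω_ring−ω_arm),  ω_sun = 0, ω_ring = 1
13(0−ω_arm) = −51(1−ω_arm)  ⇒  64·ω_arm = 51  ⇒  ω_arm = 51/64
sun–planet mesh: 13·(0−51/64) = −19·(ω_p−ω_arm)  ⇒  ω_p−ω_arm = 663/1216
ω_p = 51/64 + 663/1216 = 51/38
exact speed ratio = 51/38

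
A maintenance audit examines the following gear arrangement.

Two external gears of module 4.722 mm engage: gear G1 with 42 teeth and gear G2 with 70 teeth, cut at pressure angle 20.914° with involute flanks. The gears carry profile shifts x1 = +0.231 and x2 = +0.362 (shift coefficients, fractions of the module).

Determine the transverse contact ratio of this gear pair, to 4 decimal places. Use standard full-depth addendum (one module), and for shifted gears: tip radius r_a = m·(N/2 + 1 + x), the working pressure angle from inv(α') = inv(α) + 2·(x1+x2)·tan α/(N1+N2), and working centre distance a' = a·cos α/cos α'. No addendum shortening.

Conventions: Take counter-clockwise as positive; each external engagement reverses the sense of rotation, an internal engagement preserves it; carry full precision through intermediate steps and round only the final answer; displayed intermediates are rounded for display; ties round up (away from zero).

class = single-mesh tooth geometry [involute pair 42T × 70T, m = 4.722]
base radii: r_b1 = 92.628938, r_b2 = 154.381563
tip radii: r_a1 = 104.974782, r_a2 = 171.701364
inv(α') = inv(20.914°) + 2·(+0.231+0.362)·tan α/(42+70) = 0.02117133  ⇒  α' = 22.38475°
a' = a·cos α / cos α' = 264.4320·cos 20.914°/cos 22.38475° = 267.140207
action lengths: √(r_a1²−r_b1²) = 49.392153, √(r_a2²−r_b2²) = 75.151124
base pitch p_b = π·m·cos α = 13.857257
CR = (49.392153 + 75.151124 − 267.140207·sin 22.38475°)/13.857257 = 1.646054
contact ratio ≈ 1.6461

1.6461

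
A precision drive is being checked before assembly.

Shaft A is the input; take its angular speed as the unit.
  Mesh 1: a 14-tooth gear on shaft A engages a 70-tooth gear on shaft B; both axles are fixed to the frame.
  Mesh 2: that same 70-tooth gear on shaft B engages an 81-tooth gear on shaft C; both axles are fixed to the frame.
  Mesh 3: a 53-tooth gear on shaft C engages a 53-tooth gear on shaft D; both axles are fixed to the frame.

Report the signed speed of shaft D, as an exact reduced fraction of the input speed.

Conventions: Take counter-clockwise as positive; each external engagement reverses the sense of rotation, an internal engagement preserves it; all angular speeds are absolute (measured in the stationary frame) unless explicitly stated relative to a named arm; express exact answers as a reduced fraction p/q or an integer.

-14/81

3-mesh fixed-axis compound train (all bearings frame-fixed)
mesh 1 [14T→70T]: |ω|/ω_in = 1×14/70 = 1/5, sense flips to −
mesh 2 [70T→81T]: |ω|/ω_in = (1/5)×70/81 = 14/81, sense flips to +
mesh 3 [53T→53T]: |ω|/ω_in = (14/81)×53/53 = 14/81, sense flips to −
signed output speed (× input speed) = -14/81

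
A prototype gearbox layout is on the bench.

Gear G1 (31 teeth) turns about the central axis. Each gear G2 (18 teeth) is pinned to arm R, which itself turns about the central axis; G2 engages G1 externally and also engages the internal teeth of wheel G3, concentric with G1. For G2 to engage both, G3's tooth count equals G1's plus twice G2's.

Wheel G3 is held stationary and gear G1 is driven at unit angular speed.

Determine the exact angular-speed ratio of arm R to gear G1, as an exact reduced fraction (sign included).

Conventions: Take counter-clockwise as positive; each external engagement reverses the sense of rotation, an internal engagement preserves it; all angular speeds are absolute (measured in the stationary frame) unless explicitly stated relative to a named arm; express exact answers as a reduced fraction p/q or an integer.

topology: planetary set — G1 31T / G2 18T / G3 67T, arm = carrier (Willis)
ring teeth: 31 + 2·18 = 67
31(ω_sun−ω_arm) = −67(ω_ring−ω_arm),  ω_ring = 0, ω_sun = 1
31(1−ω_arm) = −67(0−ω_arm)  ⇒  98·ω_arm = 31  ⇒  ω_arm = 31/98
ω_out/ω_in = 31/98

31/98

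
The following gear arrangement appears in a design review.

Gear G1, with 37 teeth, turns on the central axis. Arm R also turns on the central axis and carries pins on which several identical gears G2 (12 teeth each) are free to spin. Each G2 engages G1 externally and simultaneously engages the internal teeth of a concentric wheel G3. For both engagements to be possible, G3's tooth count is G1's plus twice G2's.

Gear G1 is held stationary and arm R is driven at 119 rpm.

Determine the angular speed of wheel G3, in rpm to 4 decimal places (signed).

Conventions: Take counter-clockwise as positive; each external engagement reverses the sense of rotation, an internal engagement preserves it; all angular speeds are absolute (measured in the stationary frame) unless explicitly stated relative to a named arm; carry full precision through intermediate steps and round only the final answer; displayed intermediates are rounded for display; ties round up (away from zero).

+191.1803 rpm

planetary set (37T centre, 12T on arm, 61T internal) — Willis relation
normalise by the input: solve with ω_arm = 1, then scale by 119 rpm
ring teeth: 37 + 2·12 = 61
37(ω_sun−ω_arm) = −61(ω_ring−ω_arm),  ω_sun = 0, ω_arm = 1
ω_ring = 1 − (37/61)(0−1) = 98/61
scale: ω_ring = 98/61 × 119 rpm = +191.1803 rpm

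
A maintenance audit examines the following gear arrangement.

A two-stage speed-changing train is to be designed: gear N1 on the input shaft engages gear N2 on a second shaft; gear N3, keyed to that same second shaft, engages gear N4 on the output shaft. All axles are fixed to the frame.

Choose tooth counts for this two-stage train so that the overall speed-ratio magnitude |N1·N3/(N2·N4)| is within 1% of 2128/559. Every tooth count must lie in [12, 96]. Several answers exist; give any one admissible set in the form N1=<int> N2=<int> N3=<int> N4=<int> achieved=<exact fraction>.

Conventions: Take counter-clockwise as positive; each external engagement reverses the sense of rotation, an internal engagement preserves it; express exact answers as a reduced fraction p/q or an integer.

N1=28 N2=13 N3=76 N4=43 achieved=2128/559

design class (target 2128/559): fixed-axis compound train
target = 2128/559 in lowest terms: an exact hit needs N1·N3 = k·2128 and N2·N4 = k·559 for one integer k, every count in [12, 96]; additionally prefer no 1:1 stage (N1 ≠ N2, N3 ≠ N4)
k = 1: N1·N3 = 2128 = 28·76, N2·N4 = 559 = 13·43
achieved = 28·76/(13·43) = 2128/559; |achieved − target| = 0 ≤ 532/13975 ✓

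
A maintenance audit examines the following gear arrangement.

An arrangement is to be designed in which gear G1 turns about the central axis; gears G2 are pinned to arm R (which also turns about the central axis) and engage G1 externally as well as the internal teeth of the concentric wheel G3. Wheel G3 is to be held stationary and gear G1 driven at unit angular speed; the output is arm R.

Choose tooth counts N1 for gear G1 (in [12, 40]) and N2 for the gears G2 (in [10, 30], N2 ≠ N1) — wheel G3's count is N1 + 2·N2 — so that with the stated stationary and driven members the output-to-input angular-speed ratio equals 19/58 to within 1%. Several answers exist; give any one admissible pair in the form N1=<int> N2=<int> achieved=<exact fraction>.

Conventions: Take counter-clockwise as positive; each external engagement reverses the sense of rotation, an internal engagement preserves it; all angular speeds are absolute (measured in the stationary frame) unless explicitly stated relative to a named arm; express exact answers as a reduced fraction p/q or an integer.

topology: planetary set — design target 19/58, arm = carrier (Willis)
Willis with ω_ring = 0: ω_arm/ω_sun = N1/(N1+N3); set equal to 19/58  ⇒  N3/N1 = 1/(19/58) − 1 = 39/19
N3 = N1 + 2·N2  ⇒  N2/N1 = (N3/N1 − 1)/2 = (39/19 − 1)/2 = 10/19
smallest multiple with N1 ≥ 12 and N2 ≥ 10: k = 1  ⇒  N1 = 1·19 = 19, N2 = 1·10 = 10 (N1 ≤ 40, N2 ≤ 30, N2 ≠ N1 ✓), N3 = 19 + 2·10 = 39
check: N1/(N1+N3) with N1 = 19, N3 = 39 gives 19/58; |achieved − target| = 0 ≤ 19/5800 ✓

N1=19 N2=10 achieved=19/58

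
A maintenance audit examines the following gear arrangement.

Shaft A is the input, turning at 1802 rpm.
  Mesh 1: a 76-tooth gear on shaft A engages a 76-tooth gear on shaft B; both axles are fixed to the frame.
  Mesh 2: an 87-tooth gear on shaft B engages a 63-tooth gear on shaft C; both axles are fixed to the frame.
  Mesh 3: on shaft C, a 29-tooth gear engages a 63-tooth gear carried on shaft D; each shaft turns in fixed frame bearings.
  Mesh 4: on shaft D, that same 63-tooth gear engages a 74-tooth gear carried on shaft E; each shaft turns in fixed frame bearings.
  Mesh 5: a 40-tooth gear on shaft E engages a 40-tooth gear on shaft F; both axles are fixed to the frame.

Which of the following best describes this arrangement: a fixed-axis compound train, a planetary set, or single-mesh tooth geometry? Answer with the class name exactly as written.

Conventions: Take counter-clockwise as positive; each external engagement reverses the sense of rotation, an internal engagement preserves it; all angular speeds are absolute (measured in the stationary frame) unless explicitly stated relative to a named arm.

class = fixed-axis compound train [5 meshes; 5 ratios multiply, 5 sense flips]
classification: fixed-axis compound train

fixed-axis compound train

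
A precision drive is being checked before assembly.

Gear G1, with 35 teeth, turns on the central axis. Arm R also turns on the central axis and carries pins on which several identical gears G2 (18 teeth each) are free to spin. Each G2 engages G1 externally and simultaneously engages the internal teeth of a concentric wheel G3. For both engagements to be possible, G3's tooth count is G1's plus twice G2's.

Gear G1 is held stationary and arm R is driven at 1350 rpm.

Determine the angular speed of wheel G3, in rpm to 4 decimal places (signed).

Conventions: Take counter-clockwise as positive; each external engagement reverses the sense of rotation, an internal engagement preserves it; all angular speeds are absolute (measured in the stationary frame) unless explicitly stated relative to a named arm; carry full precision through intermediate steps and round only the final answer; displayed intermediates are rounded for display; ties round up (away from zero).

recognized (axles ride arm R): planetary set, 35/18/71 teeth
normalise by the input: solve with ω_arm = 1, then scale by 1350 rpm
ring teeth: 35 + 2·18 = 71
35(ω_sun−ω_arm) = −71(ω_ring−ω_arm),  ω_sun = 0, ω_arm = 1
ω_ring = 1 − (35/71)(0−1) = 106/71
scale: ω_ring = 106/71 × 1350 rpm = +2015.4930 rpm

+2015.4930 rpm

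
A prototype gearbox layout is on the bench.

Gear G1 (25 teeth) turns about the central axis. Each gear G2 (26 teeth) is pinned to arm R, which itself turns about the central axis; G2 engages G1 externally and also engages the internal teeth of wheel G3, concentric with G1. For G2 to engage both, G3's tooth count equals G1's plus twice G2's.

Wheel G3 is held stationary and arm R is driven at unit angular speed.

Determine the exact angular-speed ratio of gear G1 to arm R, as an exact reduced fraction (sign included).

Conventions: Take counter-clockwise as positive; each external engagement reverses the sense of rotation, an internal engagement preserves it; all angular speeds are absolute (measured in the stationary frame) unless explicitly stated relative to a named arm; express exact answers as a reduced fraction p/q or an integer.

102/25

planetary set (25T centre, 26T on arm, 77T internal) — Willis relation
ring teeth: 25 + 2·26 = 77
25(ω_sun−ω_arm) = −77(ω_ring−ω_arm),  ω_ring = 0, ω_arm = 1
ω_sun = 1 − (77/25)(0−1) = 102/25
ω_out/ω_in = 102/25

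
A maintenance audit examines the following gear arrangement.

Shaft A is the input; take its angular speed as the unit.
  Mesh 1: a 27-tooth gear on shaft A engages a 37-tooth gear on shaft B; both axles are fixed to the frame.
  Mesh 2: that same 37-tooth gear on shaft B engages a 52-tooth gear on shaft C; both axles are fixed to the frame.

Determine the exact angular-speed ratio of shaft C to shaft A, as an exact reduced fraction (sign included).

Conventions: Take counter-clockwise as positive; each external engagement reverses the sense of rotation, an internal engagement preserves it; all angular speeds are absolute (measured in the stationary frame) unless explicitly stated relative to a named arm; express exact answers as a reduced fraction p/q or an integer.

class = fixed-axis compound train [2 meshes; 2 ratios multiply, 2 sense flips]
mesh 1 [27T→37T]: running ratio 27/37, sense −
mesh 2 [37T→52T]: running ratio 27/52, sense +
ω_out/ω_in = 27/52

27/52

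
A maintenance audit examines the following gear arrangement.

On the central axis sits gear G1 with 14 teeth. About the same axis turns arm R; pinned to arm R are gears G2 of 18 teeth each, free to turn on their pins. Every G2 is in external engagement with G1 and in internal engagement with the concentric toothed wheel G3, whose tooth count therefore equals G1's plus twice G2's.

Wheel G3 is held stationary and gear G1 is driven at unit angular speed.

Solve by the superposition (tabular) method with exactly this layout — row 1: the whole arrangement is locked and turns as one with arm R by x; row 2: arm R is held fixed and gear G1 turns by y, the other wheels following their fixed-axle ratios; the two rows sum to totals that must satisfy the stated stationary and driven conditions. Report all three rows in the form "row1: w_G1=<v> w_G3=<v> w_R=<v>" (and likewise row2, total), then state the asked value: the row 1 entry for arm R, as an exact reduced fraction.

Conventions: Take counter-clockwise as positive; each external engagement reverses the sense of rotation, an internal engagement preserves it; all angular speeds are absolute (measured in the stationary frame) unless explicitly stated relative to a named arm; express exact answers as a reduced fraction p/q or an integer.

topology: planetary set — G1 14T / G2 18T / G3 50T, arm = carrier (Willis)
row 1 — lock + rotate with arm: ω_sun = ω_ring = ω_arm = x
row 2 — arm fixed, fixed-axis ratios: sun y, ring −(14/50)·y, arm 0
boundary: total ω_ring = x − (14/50)·y = 0 and total ω_sun = x + y = 1  ⇒  y = 25/32, x = 7/32
row 2 ring = −(14/50)·25/32 = -7/32
totals (row 1 + row 2): sun 7/32 + 25/32 = 1, ring 7/32 + (-7/32) = 0, arm 7/32 + 0 = 7/32
asked cell (row1, arm) = 7/32

row1: w_G1=7/32 w_G3=7/32 w_R=7/32
row2: w_G1=25/32 w_G3=-7/32 w_R=0
total: w_G1=1 w_G3=0 w_R=7/32
asked value: 7/32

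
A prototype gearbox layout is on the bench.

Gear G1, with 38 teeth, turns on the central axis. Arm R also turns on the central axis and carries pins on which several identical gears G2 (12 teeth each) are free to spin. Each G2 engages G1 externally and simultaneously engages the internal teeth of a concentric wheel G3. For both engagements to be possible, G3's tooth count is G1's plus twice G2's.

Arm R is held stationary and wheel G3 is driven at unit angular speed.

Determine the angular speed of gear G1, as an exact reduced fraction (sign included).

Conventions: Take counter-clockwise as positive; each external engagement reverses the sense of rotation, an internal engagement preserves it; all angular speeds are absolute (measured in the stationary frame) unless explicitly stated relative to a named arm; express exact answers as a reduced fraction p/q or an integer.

planetary set (38T centre, 12T on arm, 62T internal) — Willis relation
ring teeth: 38 + 2·12 = 62
38(ω_sun−ω_arm) = −62(ω_ring−ω_arm),  ω_arm = 0, ω_ring = 1
ω_sun = 0 − (62/38)(1−0) = -31/19
exact speed ratio = -31/19

-31/19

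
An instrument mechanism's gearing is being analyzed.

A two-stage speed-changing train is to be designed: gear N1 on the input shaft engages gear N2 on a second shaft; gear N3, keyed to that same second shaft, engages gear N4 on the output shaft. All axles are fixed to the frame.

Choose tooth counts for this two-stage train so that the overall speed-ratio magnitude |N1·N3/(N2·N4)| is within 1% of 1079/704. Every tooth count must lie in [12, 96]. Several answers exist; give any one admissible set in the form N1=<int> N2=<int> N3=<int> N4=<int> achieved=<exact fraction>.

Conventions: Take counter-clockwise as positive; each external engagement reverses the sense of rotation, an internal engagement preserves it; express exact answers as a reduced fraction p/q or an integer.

class = fixed-axis compound train [2-stage, 1079/704 wanted]
target = 1079/704 in lowest terms: an exact hit needs N1·N3 = k·1079 and N2·N4 = k·704 for one integer k, every count in [12, 96]; additionally prefer no 1:1 stage (N1 ≠ N2, N3 ≠ N4)
k = 1: N1·N3 = 1079 = 13·83, N2·N4 = 704 = 16·44
achieved = 13·83/(16·44) = 1079/704; |achieved − target| = 0 ≤ 1079/70400 ✓

N1=13 N2=16 N3=83 N4=44 achieved=1079/704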